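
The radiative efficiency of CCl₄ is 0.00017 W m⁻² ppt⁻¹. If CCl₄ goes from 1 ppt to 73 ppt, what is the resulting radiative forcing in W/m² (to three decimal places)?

CCl₄: ΔF = 0.00017 × (73 − 1) = 0.00017 × 72 = 0.0122 W/m².

ΔF = 0.012 W/m²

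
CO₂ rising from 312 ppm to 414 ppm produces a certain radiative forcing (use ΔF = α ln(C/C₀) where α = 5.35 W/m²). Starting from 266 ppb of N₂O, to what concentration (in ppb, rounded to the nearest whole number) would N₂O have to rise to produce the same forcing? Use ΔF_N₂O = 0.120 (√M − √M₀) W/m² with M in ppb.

CO₂ forcing: 5.35 × ln(414/312) = 5.35 × 0.282863 = 1.51332 W/m².
Set 0.120(√M − √266) = 1.51332: √M = 1.51332/0.120 + √266 = 12.6110 + 16.3095 = 28.9205.
M = (28.9205)² = 836.40 ppb.

M ≈ 836 ppb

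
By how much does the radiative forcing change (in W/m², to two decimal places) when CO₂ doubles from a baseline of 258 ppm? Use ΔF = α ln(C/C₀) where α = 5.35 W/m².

Because the forcing depends only on the ratio C/C₀, the initial concentration does not enter.
ΔF = 5.35 × ln(2) = 5.35 × 0.69315 = 3.7084 W/m².

ΔF = 3.71 W/m²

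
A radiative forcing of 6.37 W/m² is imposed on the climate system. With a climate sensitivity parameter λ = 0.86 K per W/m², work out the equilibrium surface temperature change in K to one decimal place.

ΔT = λ ΔF = 0.86 × 6.37 = 5.4782 K.

ΔT = 5.5 K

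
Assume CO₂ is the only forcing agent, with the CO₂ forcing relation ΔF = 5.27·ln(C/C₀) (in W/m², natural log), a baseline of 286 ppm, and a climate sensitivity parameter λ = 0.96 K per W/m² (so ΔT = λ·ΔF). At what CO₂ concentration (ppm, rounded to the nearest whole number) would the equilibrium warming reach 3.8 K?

C ≈ 606 ppm

Required forcing: ΔF = ΔT/λ = 3.8/0.96 = 3.9583 W/m².
Then ln(C/286) = ΔF/5.27 = 3.9583/5.27 = 0.75110.
So C = 286 × e^0.75110 = 286 × 2.11933 = 606.13 ppm.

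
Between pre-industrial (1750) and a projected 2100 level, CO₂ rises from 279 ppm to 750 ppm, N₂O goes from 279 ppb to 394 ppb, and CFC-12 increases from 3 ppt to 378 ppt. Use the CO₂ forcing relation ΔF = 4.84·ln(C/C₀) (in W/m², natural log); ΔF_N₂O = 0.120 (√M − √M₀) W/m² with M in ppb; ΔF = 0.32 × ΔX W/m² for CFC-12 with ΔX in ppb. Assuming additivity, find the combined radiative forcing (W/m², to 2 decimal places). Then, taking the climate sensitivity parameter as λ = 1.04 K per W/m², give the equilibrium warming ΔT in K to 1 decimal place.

ΔF = 5.28 W/m²; ΔT = 5.5 K

CO₂: 4.84 × ln(750/279) = 4.84 × ln(2.68817) = 4.84 × 0.98886 = 4.7861 W/m².
N₂O: 0.120 × (√394 − √279) = 0.120 × (19.8494 − 16.7033) = 0.120 × 3.1461 = 0.3775 W/m².
CFC-12: Δ = 378 − 3 = 375 ppt = 0.375 ppb; ΔF = 0.32 × 0.375 = 0.1200 W/m².
Total ΔF = 4.7861 + 0.3775 + 0.1200 = 5.2836 W/m².
ΔT = λ ΔF = 1.04 × 5.28 = 5.4912 K.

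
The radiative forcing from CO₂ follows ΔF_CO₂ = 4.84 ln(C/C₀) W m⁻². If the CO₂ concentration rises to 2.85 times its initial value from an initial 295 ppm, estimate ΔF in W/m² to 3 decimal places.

ΔF = 4.84 × ln(2.85) = 4.84 × 1.04732 = 5.0690 W/m².

ΔF = 5.069 W/m²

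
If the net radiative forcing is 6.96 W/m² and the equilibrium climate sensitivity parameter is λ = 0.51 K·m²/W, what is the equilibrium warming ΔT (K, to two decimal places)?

ΔT = 3.55 K

ΔT = λ ΔF = 0.51 × 6.96 = 3.5496 K.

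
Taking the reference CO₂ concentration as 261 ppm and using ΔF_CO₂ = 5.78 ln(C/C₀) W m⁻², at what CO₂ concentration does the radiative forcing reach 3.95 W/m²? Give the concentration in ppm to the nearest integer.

Set 5.78 ln(C/261) = 3.95, so ln(C/261) = 3.95/5.78 = 0.68339.
Then C/261 = e^0.68339 = 1.98058, giving C = 261 × 1.98058 = 516.93 ppm.

C ≈ 517 ppm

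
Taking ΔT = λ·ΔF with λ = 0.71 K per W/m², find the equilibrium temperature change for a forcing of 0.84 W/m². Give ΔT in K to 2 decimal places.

ΔT = 0.60 K

ΔT = λ ΔF = 0.71 × 0.84 = 0.5964 K.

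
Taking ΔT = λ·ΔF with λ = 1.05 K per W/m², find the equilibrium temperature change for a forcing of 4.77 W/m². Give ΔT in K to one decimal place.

ΔT = λ ΔF = 1.05 × 4.77 = 5.0085 K.

ΔT = 5.0 K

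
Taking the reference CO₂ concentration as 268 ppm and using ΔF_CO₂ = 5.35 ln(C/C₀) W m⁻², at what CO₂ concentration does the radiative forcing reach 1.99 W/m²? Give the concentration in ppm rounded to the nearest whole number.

Set 5.35 ln(C/268) = 1.99, so ln(C/268) = 1.99/5.35 = 0.37196.
Then C/268 = e^0.37196 = 1.45057, giving C = 268 × 1.45057 = 388.75 ppm.

C ≈ 389 ppm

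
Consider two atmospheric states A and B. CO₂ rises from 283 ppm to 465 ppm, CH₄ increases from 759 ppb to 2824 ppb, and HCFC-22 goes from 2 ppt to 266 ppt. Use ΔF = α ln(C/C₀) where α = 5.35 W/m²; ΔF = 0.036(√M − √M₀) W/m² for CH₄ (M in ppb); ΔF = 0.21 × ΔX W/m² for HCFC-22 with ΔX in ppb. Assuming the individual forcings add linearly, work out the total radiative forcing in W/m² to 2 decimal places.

CO₂: 5.35 × ln(465/283) = 5.35 × ln(1.64311) = 5.35 × 0.49659 = 2.6568 W/m².
CH₄: 0.036 × (√2824 − √759) = 0.036 × (53.1413 − 27.5500) = 0.036 × 25.5913 = 0.9213 W/m².
HCFC-22: Δ = 266 − 2 = 264 ppt = 0.264 ppb; ΔF = 0.21 × 0.264 = 0.0554 W/m².
Total ΔF = 2.6568 + 0.9213 + 0.0554 = 3.6335 W/m².

ΔF = 3.63 W/m²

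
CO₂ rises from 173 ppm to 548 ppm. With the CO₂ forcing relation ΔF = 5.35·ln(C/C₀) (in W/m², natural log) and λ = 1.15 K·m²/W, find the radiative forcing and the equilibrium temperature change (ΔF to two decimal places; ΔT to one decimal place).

CO₂: 5.35 × ln(548/173) = 5.35 × ln(3.16763) = 5.35 × 1.15298 = 6.1684 W/m².
ΔT = λ ΔF = 1.15 × 6.17 = 7.0955 K.

ΔF = 6.17 W/m²; ΔT = 7.1 K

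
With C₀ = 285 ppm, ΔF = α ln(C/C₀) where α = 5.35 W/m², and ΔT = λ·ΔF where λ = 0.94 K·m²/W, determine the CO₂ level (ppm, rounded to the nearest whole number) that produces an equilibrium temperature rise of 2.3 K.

Required forcing: ΔF = ΔT/λ = 2.3/0.94 = 2.4468 W/m².
Then ln(C/285) = ΔF/5.35 = 2.4468/5.35 = 0.45735.
So C = 285 × e^0.45735 = 285 × 1.57988 = 450.27 ppm.

C ≈ 450 ppm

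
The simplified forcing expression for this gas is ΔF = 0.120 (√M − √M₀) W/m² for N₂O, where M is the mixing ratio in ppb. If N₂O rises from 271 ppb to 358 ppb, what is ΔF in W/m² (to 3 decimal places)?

ΔF = 0.295 W/m²

N₂O: 0.120 × (√358 − √271) = 0.120 × (18.9209 − 16.4621) = 0.120 × 2.4588 = 0.2951 W/m².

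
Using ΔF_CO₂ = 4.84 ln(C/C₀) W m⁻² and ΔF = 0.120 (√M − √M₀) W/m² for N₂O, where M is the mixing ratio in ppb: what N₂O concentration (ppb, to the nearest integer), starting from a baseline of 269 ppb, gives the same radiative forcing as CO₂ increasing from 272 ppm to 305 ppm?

CO₂ forcing: 4.84 × ln(305/272) = 4.84 × 0.114510 = 0.55423 W/m².
Set 0.120(√M − √269) = 0.55423: √M = 0.55423/0.120 + √269 = 4.6186 + 16.4012 = 21.0198.
M = (21.0198)² = 441.83 ppb.

M ≈ 442 ppb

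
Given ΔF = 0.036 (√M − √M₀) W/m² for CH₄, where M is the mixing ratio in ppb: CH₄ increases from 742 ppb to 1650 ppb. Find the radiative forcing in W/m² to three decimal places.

CH₄: 0.036 × (√1650 − √742) = 0.036 × (40.6202 − 27.2397) = 0.036 × 13.3805 = 0.4817 W/m².

ΔF = 0.482 W/m²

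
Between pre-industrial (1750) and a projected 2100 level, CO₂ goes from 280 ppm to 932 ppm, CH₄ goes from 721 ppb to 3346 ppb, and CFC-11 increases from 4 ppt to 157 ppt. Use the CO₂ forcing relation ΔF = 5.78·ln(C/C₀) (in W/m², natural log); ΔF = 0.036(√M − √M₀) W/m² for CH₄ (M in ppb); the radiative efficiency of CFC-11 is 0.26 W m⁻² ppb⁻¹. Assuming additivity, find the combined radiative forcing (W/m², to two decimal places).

CO₂: 5.78 × ln(932/280) = 5.78 × ln(3.32857) = 5.78 × 1.20254 = 6.9507 W/m².
CH₄: 0.036 × (√3346 − √721) = 0.036 × (57.8446 − 26.8514) = 0.036 × 30.9932 = 1.1158 W/m².
CFC-11: Δ = 157 − 4 = 153 ppt = 0.153 ppb; ΔF = 0.26 × 0.153 = 0.0398 W/m².
Total ΔF = 6.9507 + 1.1158 + 0.0398 = 8.1063 W/m².

ΔF = 8.11 W/m²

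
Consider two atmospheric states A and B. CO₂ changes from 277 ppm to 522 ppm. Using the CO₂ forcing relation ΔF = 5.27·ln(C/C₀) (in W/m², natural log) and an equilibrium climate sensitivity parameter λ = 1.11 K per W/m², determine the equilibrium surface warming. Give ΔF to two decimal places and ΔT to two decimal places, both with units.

ΔF = 3.34 W/m²; ΔT = 3.71 K

CO₂: 5.27 × ln(522/277) = 5.27 × ln(1.88448) = 5.27 × 0.63365 = 3.3393 W/m².
ΔT = λ ΔF = 1.11 × 3.34 = 3.7074 K.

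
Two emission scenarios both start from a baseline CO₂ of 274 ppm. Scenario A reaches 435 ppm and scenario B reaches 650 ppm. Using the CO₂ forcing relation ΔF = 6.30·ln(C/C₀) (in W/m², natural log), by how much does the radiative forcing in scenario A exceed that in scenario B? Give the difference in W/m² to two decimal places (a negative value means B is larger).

ΔF_A = 6.30 ln(435/274) = 6.30 × 0.46222 = 2.9120 W/m².
ΔF_B = 6.30 ln(650/274) = 6.30 × 0.86384 = 5.4422 W/m².
Difference: 2.9120 − 5.4422 = -2.5302 W/m².

ΔF_A − ΔF_B = -2.53 W/m²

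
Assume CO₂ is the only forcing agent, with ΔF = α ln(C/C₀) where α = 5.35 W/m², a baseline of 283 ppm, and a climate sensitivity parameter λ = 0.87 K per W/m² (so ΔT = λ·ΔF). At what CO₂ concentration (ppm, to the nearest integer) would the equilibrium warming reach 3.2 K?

C ≈ 563 ppm

Required forcing: ΔF = ΔT/λ = 3.2/0.87 = 3.6782 W/m².
Then ln(C/283) = ΔF/5.35 = 3.6782/5.35 = 0.68751.
So C = 283 × e^0.68751 = 283 × 1.98876 = 562.82 ppm.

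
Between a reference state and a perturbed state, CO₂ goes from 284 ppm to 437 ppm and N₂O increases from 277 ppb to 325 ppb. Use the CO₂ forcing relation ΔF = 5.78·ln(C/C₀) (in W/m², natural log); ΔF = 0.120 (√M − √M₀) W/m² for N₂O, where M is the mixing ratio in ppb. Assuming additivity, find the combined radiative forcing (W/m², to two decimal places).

ΔF = 2.66 W/m²

CO₂: 5.78 × ln(437/284) = 5.78 × ln(1.53873) = 5.78 × 0.43096 = 2.4909 W/m².
N₂O: 0.120 × (√325 − √277) = 0.120 × (18.0278 − 16.6433) = 0.120 × 1.3845 = 0.1661 W/m².
Total ΔF = 2.4909 + 0.1661 = 2.6570 W/m².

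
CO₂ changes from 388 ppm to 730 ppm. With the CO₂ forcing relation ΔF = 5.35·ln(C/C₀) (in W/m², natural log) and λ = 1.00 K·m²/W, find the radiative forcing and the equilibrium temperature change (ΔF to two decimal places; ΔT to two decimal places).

ΔF = 3.38 W/m²; ΔT = 3.38 K

CO₂: 5.35 × ln(730/388) = 5.35 × ln(1.88144) = 5.35 × 0.63204 = 3.3814 W/m².
ΔT = λ ΔF = 1.00 × 3.38 = 3.3800 K.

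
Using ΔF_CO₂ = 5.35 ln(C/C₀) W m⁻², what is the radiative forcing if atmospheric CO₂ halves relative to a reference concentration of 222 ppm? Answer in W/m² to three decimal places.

ΔF = -3.708 W/m²

Because the forcing depends only on the ratio C/C₀, the initial concentration does not enter.
ΔF = 5.35 × ln(0.5) = 5.35 × -0.69315 = -3.7084 W/m².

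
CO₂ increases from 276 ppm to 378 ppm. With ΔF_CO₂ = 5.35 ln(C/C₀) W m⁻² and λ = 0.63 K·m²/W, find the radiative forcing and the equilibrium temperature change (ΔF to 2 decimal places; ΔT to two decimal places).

CO₂: 5.35 × ln(378/276) = 5.35 × ln(1.36957) = 5.35 × 0.31450 = 1.6826 W/m².
ΔT = λ ΔF = 0.63 × 1.68 = 1.0584 K.

ΔF = 1.68 W/m²; ΔT = 1.06 K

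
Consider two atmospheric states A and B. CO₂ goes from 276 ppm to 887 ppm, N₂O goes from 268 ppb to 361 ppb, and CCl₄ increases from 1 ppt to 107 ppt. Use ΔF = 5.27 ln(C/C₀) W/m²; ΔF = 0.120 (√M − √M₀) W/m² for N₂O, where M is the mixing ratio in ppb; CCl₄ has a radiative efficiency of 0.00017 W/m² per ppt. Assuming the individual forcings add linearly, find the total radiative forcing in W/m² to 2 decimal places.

CO₂: 5.27 × ln(887/276) = 5.27 × ln(3.21377) = 5.27 × 1.16744 = 6.1524 W/m².
N₂O: 0.120 × (√361 − √268) = 0.120 × (19.0000 − 16.3707) = 0.120 × 2.6293 = 0.3155 W/m².
CCl₄: ΔF = 0.00017 × (107 − 1) = 0.00017 × 106 = 0.0180 W/m².
Total ΔF = 6.1524 + 0.3155 + 0.0180 = 6.4859 W/m².

ΔF = 6.49 W/m²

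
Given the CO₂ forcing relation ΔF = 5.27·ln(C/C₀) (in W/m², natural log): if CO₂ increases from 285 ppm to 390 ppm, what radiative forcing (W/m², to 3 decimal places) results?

ΔF = 1.653 W/m²

CO₂: 5.27 × ln(390/285) = 5.27 × ln(1.36842) = 5.27 × 0.31366 = 1.6530 W/m².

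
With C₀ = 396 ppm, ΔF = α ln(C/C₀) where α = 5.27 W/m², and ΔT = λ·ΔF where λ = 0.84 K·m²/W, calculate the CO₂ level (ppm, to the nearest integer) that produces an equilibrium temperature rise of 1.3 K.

Required forcing: ΔF = ΔT/λ = 1.3/0.84 = 1.5476 W/m².
Then ln(C/396) = ΔF/5.27 = 1.5476/5.27 = 0.29366.
So C = 396 × e^0.29366 = 396 × 1.34133 = 531.17 ppm.

C ≈ 531 ppm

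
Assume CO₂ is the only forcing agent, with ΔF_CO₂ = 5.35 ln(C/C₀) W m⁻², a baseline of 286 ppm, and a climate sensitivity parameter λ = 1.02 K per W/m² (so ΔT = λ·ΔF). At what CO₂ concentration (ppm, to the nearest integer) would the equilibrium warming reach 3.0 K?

C ≈ 496 ppm

Required forcing: ΔF = ΔT/λ = 3.0/1.02 = 2.9412 W/m².
Then ln(C/286) = ΔF/5.35 = 2.9412/5.35 = 0.54976.
So C = 286 × e^0.54976 = 286 × 1.73284 = 495.59 ppm.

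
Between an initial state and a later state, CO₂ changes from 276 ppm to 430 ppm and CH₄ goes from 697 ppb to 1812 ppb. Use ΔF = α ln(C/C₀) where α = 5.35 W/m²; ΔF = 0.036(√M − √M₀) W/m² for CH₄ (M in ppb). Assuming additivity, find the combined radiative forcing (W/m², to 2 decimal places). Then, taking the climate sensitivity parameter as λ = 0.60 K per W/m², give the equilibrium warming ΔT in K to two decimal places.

CO₂: 5.35 × ln(430/276) = 5.35 × ln(1.55797) = 5.35 × 0.44338 = 2.3721 W/m².
CH₄: 0.036 × (√1812 − √697) = 0.036 × (42.5676 − 26.4008) = 0.036 × 16.1668 = 0.5820 W/m².
Total ΔF = 2.3721 + 0.5820 = 2.9541 W/m².
ΔT = λ ΔF = 0.60 × 2.95 = 1.7700 K.

ΔF = 2.95 W/m²; ΔT = 1.77 K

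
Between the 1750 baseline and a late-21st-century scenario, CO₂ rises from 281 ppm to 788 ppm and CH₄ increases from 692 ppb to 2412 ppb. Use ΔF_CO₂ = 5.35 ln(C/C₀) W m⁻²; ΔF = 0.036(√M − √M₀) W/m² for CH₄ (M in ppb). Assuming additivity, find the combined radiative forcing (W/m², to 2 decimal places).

ΔF = 6.34 W/m²

CO₂: 5.35 × ln(788/281) = 5.35 × ln(2.80427) = 5.35 × 1.03114 = 5.5166 W/m².
CH₄: 0.036 × (√2412 − √692) = 0.036 × (49.1121 − 26.3059) = 0.036 × 22.8062 = 0.8210 W/m².
Total ΔF = 5.5166 + 0.8210 = 6.3376 W/m².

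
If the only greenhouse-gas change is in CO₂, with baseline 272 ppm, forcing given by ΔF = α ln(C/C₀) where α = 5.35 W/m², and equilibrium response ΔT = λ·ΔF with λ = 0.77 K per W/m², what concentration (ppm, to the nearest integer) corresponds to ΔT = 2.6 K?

Required forcing: ΔF = ΔT/λ = 2.6/0.77 = 3.3766 W/m².
Then ln(C/272) = ΔF/5.35 = 3.3766/5.35 = 0.63114.
So C = 272 × e^0.63114 = 272 × 1.87975 = 511.29 ppm.

C ≈ 511 ppm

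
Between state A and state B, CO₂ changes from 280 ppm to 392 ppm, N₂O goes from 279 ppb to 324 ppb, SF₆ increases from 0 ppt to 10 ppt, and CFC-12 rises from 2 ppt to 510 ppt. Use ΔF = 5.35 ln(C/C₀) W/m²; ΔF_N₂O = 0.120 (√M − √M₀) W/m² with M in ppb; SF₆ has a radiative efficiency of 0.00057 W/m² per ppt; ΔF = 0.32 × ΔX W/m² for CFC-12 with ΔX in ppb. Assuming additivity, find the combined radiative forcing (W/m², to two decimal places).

ΔF = 2.12 W/m²

CO₂: 5.35 × ln(392/280) = 5.35 × ln(1.40000) = 5.35 × 0.33647 = 1.8001 W/m².
N₂O: 0.120 × (√324 − √279) = 0.120 × (18.0000 − 16.7033) = 0.120 × 1.2967 = 0.1556 W/m².
SF₆: ΔF = 0.00057 × (10 − 0) = 0.00057 × 10 = 0.0057 W/m².
CFC-12: Δ = 510 − 2 = 508 ppt = 0.508 ppb; ΔF = 0.32 × 0.508 = 0.1626 W/m².
Total ΔF = 1.8001 + 0.1556 + 0.0057 + 0.1626 = 2.1240 W/m².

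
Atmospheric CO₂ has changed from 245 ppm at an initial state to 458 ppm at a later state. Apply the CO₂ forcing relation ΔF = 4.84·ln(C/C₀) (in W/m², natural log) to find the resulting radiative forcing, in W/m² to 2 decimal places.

CO₂: 4.84 × ln(458/245) = 4.84 × ln(1.86939) = 4.84 × 0.62561 = 3.0280 W/m².

ΔF = 3.03 W/m²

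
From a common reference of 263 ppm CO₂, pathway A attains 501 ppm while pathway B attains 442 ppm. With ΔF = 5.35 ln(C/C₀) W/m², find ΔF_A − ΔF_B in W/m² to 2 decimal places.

ΔF_A = 5.35 ln(501/263) = 5.35 × 0.64445 = 3.4478 W/m².
ΔF_B = 5.35 ln(442/263) = 5.35 × 0.51916 = 2.7775 W/m².
Difference: 3.4478 − 2.7775 = 0.6703 W/m².

ΔF_A − ΔF_B = 0.67 W/m²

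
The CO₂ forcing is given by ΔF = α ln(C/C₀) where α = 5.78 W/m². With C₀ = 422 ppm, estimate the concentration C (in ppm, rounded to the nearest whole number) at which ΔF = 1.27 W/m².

Set 5.78 ln(C/422) = 1.27, so ln(C/422) = 1.27/5.78 = 0.21972.
Then C/422 = e^0.21972 = 1.24573, giving C = 422 × 1.24573 = 525.70 ppm.

C ≈ 526 ppm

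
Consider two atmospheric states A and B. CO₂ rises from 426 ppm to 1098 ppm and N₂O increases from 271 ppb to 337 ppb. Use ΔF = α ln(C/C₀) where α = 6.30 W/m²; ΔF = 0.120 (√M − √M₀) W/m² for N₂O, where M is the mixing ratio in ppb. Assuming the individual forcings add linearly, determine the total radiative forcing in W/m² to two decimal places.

ΔF = 6.19 W/m²

CO₂: 6.30 × ln(1098/426) = 6.30 × ln(2.57746) = 6.30 × 0.94680 = 5.9648 W/m².
N₂O: 0.120 × (√337 − √271) = 0.120 × (18.3576 − 16.4621) = 0.120 × 1.8955 = 0.2275 W/m².
Total ΔF = 5.9648 + 0.2275 = 6.1923 W/m².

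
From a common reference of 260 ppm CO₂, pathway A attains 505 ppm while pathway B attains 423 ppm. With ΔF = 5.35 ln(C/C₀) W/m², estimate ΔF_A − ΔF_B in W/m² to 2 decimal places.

ΔF_A = 5.35 ln(505/260) = 5.35 × 0.66388 = 3.5518 W/m².
ΔF_B = 5.35 ln(423/260) = 5.35 × 0.48669 = 2.6038 W/m².
Difference: 3.5518 − 2.6038 = 0.9480 W/m².
(Equivalently, ΔF_A − ΔF_B = 5.35 ln(505/423) = 5.35 × 0.17719 = 0.9480 W/m².)

ΔF_A − ΔF_B = 0.95 W/m²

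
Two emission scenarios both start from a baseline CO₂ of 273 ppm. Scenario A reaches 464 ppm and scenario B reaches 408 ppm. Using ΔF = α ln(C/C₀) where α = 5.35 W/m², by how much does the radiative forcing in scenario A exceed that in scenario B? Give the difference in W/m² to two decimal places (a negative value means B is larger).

ΔF_A − ΔF_B = 0.69 W/m²

ΔF_A = 5.35 ln(464/273) = 5.35 × 0.53041 = 2.8377 W/m².
ΔF_B = 5.35 ln(408/273) = 5.35 × 0.40180 = 2.1496 W/m².
Difference: 2.8377 − 2.1496 = 0.6881 W/m².
(Equivalently, ΔF_A − ΔF_B = 5.35 ln(464/408) = 5.35 × 0.12862 = 0.6881 W/m².)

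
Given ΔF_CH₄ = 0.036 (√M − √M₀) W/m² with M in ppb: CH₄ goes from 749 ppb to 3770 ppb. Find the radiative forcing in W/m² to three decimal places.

CH₄: 0.036 × (√3770 − √749) = 0.036 × (61.4003 − 27.3679) = 0.036 × 34.0324 = 1.2252 W/m².

ΔF = 1.225 W/m²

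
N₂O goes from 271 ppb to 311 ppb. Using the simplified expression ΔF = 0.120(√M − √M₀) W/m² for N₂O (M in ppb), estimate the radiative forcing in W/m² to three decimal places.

ΔF = 0.141 W/m²

N₂O: 0.120 × (√311 − √271) = 0.120 × (17.6352 − 16.4621) = 0.120 × 1.1731 = 0.1408 W/m².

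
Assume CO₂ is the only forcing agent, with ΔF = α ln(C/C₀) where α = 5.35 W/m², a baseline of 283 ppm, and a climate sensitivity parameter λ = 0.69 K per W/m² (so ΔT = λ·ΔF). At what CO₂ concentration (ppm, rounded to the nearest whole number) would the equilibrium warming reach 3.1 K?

C ≈ 655 ppm

Required forcing: ΔF = ΔT/λ = 3.1/0.69 = 4.4928 W/m².
Then ln(C/283) = ΔF/5.35 = 4.4928/5.35 = 0.83978.
So C = 283 × e^0.83978 = 283 × 2.31586 = 655.39 ppm.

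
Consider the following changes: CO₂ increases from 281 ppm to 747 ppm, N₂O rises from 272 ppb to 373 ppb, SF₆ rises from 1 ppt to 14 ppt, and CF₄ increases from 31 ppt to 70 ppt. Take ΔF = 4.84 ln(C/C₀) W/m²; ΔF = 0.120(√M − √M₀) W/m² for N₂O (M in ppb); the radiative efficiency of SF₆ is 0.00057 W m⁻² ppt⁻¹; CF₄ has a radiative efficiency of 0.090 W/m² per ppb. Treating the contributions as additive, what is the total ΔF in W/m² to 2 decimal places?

CO₂: 4.84 × ln(747/281) = 4.84 × ln(2.65836) = 4.84 × 0.97771 = 4.7321 W/m².
N₂O: 0.120 × (√373 − √272) = 0.120 × (19.3132 − 16.4924) = 0.120 × 2.8208 = 0.3385 W/m².
SF₆: ΔF = 0.00057 × (14 − 1) = 0.00057 × 13 = 0.0074 W/m².
CF₄: Δ = 70 − 31 = 39 ppt = 0.039 ppb; ΔF = 0.090 × 0.039 = 0.0035 W/m².
Total ΔF = 4.7321 + 0.3385 + 0.0074 + 0.0035 = 5.0815 W/m².

ΔF = 5.08 W/m²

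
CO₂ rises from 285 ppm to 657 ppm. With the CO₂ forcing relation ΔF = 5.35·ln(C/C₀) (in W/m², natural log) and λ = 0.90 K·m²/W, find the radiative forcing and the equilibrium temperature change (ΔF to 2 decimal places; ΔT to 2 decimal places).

CO₂: 5.35 × ln(657/285) = 5.35 × ln(2.30526) = 5.35 × 0.83519 = 4.4683 W/m².
ΔT = λ ΔF = 0.90 × 4.47 = 4.0230 K.

ΔF = 4.47 W/m²; ΔT = 4.02 K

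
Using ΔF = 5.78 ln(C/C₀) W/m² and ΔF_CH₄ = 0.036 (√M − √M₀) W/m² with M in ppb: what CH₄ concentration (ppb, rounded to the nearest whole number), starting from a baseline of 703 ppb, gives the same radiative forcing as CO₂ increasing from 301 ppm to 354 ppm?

M ≈ 2762 ppb

CO₂ forcing: 5.78 × ln(354/301) = 5.78 × 0.162187 = 0.93744 W/m².
Set 0.036(√M − √703) = 0.93744: √M = 0.93744/0.036 + √703 = 26.0400 + 26.5141 = 52.5541.
M = (52.5541)² = 2761.93 ppb.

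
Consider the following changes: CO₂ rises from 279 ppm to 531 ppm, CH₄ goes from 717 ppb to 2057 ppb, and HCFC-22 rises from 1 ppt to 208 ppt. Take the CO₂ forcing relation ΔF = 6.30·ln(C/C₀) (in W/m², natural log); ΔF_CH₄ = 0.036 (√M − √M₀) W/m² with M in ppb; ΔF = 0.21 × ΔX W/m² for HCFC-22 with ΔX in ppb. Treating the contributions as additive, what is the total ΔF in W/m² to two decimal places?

CO₂: 6.30 × ln(531/279) = 6.30 × ln(1.90323) = 6.30 × 0.64355 = 4.0544 W/m².
CH₄: 0.036 × (√2057 − √717) = 0.036 × (45.3542 − 26.7769) = 0.036 × 18.5773 = 0.6688 W/m².
HCFC-22: Δ = 208 − 1 = 207 ppt = 0.207 ppb; ΔF = 0.21 × 0.207 = 0.0435 W/m².
Total ΔF = 4.0544 + 0.6688 + 0.0435 = 4.7667 W/m².

ΔF = 4.77 W/m²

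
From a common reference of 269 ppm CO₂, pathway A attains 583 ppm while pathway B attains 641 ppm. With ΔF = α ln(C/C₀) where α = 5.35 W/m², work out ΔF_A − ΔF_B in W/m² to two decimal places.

ΔF_A = 5.35 ln(583/269) = 5.35 × 0.77348 = 4.1381 W/m².
ΔF_B = 5.35 ln(641/269) = 5.35 × 0.86832 = 4.6455 W/m².
Difference: 4.1381 − 4.6455 = -0.5074 W/m².

ΔF_A − ΔF_B = -0.51 W/m²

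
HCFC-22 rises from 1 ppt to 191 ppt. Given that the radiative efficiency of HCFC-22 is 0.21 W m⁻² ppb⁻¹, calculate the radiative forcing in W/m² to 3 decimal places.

HCFC-22: Δ = 191 − 1 = 190 ppt = 0.190 ppb; ΔF = 0.21 × 0.190 = 0.0399 W/m².

ΔF = 0.040 W/m²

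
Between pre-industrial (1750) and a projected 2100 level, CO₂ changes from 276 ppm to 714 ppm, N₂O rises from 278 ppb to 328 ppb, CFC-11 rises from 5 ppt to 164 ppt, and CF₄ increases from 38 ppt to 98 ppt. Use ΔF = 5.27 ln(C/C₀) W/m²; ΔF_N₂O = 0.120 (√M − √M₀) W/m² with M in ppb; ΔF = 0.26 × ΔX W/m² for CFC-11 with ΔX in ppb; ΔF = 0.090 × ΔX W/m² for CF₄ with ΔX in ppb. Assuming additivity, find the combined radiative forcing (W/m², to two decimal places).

ΔF = 5.23 W/m²

CO₂: 5.27 × ln(714/276) = 5.27 × ln(2.58696) = 5.27 × 0.95048 = 5.0090 W/m².
N₂O: 0.120 × (√328 − √278) = 0.120 × (18.1108 − 16.6733) = 0.120 × 1.4375 = 0.1725 W/m².
CFC-11: Δ = 164 − 5 = 159 ppt = 0.159 ppb; ΔF = 0.26 × 0.159 = 0.0413 W/m².
CF₄: Δ = 98 − 38 = 60 ppt = 0.060 ppb; ΔF = 0.090 × 0.060 = 0.0054 W/m².
Total ΔF = 5.0090 + 0.1725 + 0.0413 + 0.0054 = 5.2282 W/m².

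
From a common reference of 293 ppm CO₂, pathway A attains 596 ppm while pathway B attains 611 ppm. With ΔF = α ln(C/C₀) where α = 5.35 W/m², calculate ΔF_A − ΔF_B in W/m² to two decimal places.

ΔF_A = 5.35 ln(596/293) = 5.35 × 0.71007 = 3.7989 W/m².
ΔF_B = 5.35 ln(611/293) = 5.35 × 0.73492 = 3.9318 W/m².
Difference: 3.7989 − 3.9318 = -0.1329 W/m².

ΔF_A − ΔF_B = -0.13 W/m²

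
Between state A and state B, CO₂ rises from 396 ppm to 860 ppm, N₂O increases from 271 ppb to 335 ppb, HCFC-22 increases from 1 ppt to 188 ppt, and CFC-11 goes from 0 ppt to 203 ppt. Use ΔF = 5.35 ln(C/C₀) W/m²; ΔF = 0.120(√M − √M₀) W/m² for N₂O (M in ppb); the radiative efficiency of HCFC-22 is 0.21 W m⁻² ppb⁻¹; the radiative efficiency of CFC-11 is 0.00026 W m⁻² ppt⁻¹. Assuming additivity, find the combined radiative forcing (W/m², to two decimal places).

CO₂: 5.35 × ln(860/396) = 5.35 × ln(2.17172) = 5.35 × 0.77552 = 4.1490 W/m².
N₂O: 0.120 × (√335 − √271) = 0.120 × (18.3030 − 16.4621) = 0.120 × 1.8409 = 0.2209 W/m².
HCFC-22: Δ = 188 − 1 = 187 ppt = 0.187 ppb; ΔF = 0.21 × 0.187 = 0.0393 W/m².
CFC-11: ΔF = 0.00026 × (203 − 0) = 0.00026 × 203 = 0.0528 W/m².
Total ΔF = 4.1490 + 0.2209 + 0.0393 + 0.0528 = 4.4620 W/m².

ΔF = 4.46 W/m²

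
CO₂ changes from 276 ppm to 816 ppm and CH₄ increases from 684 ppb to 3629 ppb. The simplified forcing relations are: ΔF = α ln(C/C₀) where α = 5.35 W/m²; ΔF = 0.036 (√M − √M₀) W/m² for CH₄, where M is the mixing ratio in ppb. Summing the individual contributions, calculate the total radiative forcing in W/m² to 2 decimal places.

CO₂: 5.35 × ln(816/276) = 5.35 × ln(2.95652) = 5.35 × 1.08401 = 5.7995 W/m².
CH₄: 0.036 × (√3629 − √684) = 0.036 × (60.2412 − 26.1534) = 0.036 × 34.0878 = 1.2272 W/m².
Total ΔF = 5.7995 + 1.2272 = 7.0267 W/m².

ΔF = 7.03 W/m²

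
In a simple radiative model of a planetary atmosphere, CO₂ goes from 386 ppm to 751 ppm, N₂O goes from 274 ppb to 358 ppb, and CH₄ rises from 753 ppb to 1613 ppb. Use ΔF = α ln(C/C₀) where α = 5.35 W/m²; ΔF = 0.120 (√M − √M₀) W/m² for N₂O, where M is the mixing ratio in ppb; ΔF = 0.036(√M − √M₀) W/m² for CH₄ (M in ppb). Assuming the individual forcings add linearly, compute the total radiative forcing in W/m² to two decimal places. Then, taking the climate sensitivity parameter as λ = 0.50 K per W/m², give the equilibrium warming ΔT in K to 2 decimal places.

CO₂: 5.35 × ln(751/386) = 5.35 × ln(1.94560) = 5.35 × 0.66557 = 3.5608 W/m².
N₂O: 0.120 × (√358 − √274) = 0.120 × (18.9209 − 16.5529) = 0.120 × 2.3680 = 0.2842 W/m².
CH₄: 0.036 × (√1613 − √753) = 0.036 × (40.1622 − 27.4408) = 0.036 × 12.7214 = 0.4580 W/m².
Total ΔF = 3.5608 + 0.2842 + 0.4580 = 4.3030 W/m².
ΔT = λ ΔF = 0.50 × 4.30 = 2.1500 K.

ΔF = 4.30 W/m²; ΔT = 2.15 K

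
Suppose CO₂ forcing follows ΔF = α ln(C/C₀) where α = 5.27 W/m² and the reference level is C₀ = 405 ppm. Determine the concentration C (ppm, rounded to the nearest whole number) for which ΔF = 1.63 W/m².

Set 5.27 ln(C/405) = 1.63, so ln(C/405) = 1.63/5.27 = 0.30930.
Then C/405 = e^0.30930 = 1.36247, giving C = 405 × 1.36247 = 551.80 ppm.

C ≈ 552 ppm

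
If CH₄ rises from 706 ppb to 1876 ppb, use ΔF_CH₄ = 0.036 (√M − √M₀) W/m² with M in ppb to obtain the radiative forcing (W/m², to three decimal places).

CH₄: 0.036 × (√1876 − √706) = 0.036 × (43.3128 − 26.5707) = 0.036 × 16.7421 = 0.6027 W/m².

ΔF = 0.603 W/m²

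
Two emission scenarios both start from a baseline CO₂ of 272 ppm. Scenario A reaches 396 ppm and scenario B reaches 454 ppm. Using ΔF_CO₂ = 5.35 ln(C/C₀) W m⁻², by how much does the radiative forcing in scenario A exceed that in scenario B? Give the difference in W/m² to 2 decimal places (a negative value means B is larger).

ΔF_A − ΔF_B = -0.73 W/m²

ΔF_A = 5.35 ln(396/272) = 5.35 × 0.37561 = 2.0095 W/m².
ΔF_B = 5.35 ln(454/272) = 5.35 × 0.51230 = 2.7408 W/m².
Difference: 2.0095 − 2.7408 = -0.7313 W/m².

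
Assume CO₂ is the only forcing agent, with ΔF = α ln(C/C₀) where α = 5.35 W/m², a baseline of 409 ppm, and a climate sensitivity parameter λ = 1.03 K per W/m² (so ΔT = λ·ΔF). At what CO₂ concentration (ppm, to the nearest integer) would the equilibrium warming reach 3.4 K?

Required forcing: ΔF = ΔT/λ = 3.4/1.03 = 3.3010 W/m².
Then ln(C/409) = ΔF/5.35 = 3.3010/5.35 = 0.61701.
So C = 409 × e^0.61701 = 409 × 1.85338 = 758.03 ppm.

C ≈ 758 ppm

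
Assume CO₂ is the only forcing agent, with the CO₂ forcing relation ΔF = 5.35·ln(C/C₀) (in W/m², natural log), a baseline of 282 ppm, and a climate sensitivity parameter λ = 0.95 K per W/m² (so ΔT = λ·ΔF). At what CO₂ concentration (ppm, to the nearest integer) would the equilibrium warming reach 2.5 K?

C ≈ 461 ppm

Required forcing: ΔF = ΔT/λ = 2.5/0.95 = 2.6316 W/m².
Then ln(C/282) = ΔF/5.35 = 2.6316/5.35 = 0.49189.
So C = 282 × e^0.49189 = 282 × 1.63540 = 461.18 ppm.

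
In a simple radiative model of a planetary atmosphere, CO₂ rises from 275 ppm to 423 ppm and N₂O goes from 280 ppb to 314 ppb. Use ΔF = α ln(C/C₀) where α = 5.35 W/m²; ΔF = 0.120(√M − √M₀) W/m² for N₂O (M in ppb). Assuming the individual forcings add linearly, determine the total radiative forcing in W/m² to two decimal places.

ΔF = 2.42 W/m²

CO₂: 5.35 × ln(423/275) = 5.35 × ln(1.53818) = 5.35 × 0.43060 = 2.3037 W/m².
N₂O: 0.120 × (√314 − √280) = 0.120 × (17.7200 − 16.7332) = 0.120 × 0.9868 = 0.1184 W/m².
Total ΔF = 2.3037 + 0.1184 = 2.4221 W/m².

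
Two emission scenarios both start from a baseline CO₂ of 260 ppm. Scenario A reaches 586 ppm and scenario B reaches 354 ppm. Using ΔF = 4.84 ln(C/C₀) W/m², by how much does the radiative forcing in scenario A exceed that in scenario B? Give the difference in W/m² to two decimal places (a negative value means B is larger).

ΔF_A = 4.84 ln(586/260) = 4.84 × 0.81264 = 3.9332 W/m².
ΔF_B = 4.84 ln(354/260) = 4.84 × 0.30862 = 1.4937 W/m².
Difference: 3.9332 − 1.4937 = 2.4395 W/m².
(Equivalently, ΔF_A − ΔF_B = 4.84 ln(586/354) = 4.84 × 0.50402 = 2.4395 W/m².)

ΔF_A − ΔF_B = 2.44 W/m²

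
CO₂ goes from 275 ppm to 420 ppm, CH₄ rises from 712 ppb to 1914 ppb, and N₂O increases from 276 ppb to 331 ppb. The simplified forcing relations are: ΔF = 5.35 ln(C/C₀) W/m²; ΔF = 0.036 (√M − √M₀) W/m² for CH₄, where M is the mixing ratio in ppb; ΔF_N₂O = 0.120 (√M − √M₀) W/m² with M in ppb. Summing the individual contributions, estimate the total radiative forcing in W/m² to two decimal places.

ΔF = 3.07 W/m²

CO₂: 5.35 × ln(420/275) = 5.35 × ln(1.52727) = 5.35 × 0.42348 = 2.2656 W/m².
CH₄: 0.036 × (√1914 − √712) = 0.036 × (43.7493 − 26.6833) = 0.036 × 17.0660 = 0.6144 W/m².
N₂O: 0.120 × (√331 − √276) = 0.120 × (18.1934 − 16.6132) = 0.120 × 1.5802 = 0.1896 W/m².
Total ΔF = 2.2656 + 0.6144 + 0.1896 = 3.0696 W/m².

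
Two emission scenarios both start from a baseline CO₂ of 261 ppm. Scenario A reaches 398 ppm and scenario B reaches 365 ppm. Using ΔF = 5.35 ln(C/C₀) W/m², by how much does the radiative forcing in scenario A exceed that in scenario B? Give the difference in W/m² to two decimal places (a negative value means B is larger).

ΔF_A = 5.35 ln(398/261) = 5.35 × 0.42193 = 2.2573 W/m².
ΔF_B = 5.35 ln(365/261) = 5.35 × 0.33538 = 1.7943 W/m².
Difference: 2.2573 − 1.7943 = 0.4630 W/m².
(Equivalently, ΔF_A − ΔF_B = 5.35 ln(398/365) = 5.35 × 0.08655 = 0.4630 W/m².)

ΔF_A − ΔF_B = 0.46 W/m²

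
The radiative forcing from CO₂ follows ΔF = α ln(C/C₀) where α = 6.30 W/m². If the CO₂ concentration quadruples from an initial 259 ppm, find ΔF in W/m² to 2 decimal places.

Because the forcing depends only on the ratio C/C₀, the initial concentration does not enter.
ΔF = 6.30 × ln(4) = 6.30 × 1.38629 = 8.7336 W/m².

ΔF = 8.73 W/m²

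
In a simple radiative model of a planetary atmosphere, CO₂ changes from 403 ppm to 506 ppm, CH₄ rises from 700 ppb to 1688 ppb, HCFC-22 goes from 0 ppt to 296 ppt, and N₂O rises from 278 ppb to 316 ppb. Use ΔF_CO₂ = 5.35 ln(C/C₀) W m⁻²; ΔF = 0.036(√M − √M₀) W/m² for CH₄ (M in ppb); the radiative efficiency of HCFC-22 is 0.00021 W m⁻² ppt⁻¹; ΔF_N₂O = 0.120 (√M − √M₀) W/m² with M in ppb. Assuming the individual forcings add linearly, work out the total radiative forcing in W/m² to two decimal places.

CO₂: 5.35 × ln(506/403) = 5.35 × ln(1.25558) = 5.35 × 0.22760 = 1.2177 W/m².
CH₄: 0.036 × (√1688 − √700) = 0.036 × (41.0853 − 26.4575) = 0.036 × 14.6278 = 0.5266 W/m².
HCFC-22: ΔF = 0.00021 × (296 − 0) = 0.00021 × 296 = 0.0622 W/m².
N₂O: 0.120 × (√316 − √278) = 0.120 × (17.7764 − 16.6733) = 0.120 × 1.1031 = 0.1324 W/m².
Total ΔF = 1.2177 + 0.5266 + 0.0622 + 0.1324 = 1.9389 W/m².

ΔF = 1.94 W/m²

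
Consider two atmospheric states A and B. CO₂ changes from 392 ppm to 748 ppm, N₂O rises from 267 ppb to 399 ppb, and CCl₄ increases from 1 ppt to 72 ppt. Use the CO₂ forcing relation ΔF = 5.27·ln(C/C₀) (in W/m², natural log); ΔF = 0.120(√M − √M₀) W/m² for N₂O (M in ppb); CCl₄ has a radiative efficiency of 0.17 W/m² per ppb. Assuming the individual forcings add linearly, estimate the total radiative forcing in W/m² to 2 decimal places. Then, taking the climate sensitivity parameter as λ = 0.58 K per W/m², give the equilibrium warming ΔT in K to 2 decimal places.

ΔF = 3.85 W/m²; ΔT = 2.23 K

CO₂: 5.27 × ln(748/392) = 5.27 × ln(1.90816) = 5.27 × 0.64614 = 3.4052 W/m².
N₂O: 0.120 × (√399 − √267) = 0.120 × (19.9750 − 16.3401) = 0.120 × 3.6349 = 0.4362 W/m².
CCl₄: Δ = 72 − 1 = 71 ppt = 0.071 ppb; ΔF = 0.17 × 0.071 = 0.0121 W/m².
Total ΔF = 3.4052 + 0.4362 + 0.0121 = 3.8535 W/m².
ΔT = λ ΔF = 0.58 × 3.85 = 2.2330 K.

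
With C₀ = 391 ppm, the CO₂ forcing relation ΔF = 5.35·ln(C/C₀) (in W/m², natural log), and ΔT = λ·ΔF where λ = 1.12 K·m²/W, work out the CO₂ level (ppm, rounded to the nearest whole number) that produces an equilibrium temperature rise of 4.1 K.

C ≈ 775 ppm

Required forcing: ΔF = ΔT/λ = 4.1/1.12 = 3.6607 W/m².
Then ln(C/391) = ΔF/5.35 = 3.6607/5.35 = 0.68424.
So C = 391 × e^0.68424 = 391 × 1.98226 = 775.06 ppm.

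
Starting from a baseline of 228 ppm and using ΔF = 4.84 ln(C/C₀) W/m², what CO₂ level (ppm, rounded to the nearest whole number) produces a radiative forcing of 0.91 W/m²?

C ≈ 275 ppm

Set 4.84 ln(C/228) = 0.91, so ln(C/228) = 0.91/4.84 = 0.18802.
Then C/228 = e^0.18802 = 1.20686, giving C = 228 × 1.20686 = 275.16 ppm.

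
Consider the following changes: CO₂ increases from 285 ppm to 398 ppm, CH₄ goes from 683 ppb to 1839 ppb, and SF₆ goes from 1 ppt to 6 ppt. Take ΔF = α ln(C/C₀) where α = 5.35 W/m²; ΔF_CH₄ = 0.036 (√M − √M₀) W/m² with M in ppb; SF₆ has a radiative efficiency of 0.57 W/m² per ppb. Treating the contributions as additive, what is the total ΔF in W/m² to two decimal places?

ΔF = 2.39 W/m²

CO₂: 5.35 × ln(398/285) = 5.35 × ln(1.39649) = 5.35 × 0.33396 = 1.7867 W/m².
CH₄: 0.036 × (√1839 − √683) = 0.036 × (42.8836 − 26.1343) = 0.036 × 16.7493 = 0.6030 W/m².
SF₆: Δ = 6 − 1 = 5 ppt = 0.005 ppb; ΔF = 0.57 × 0.005 = 0.0029 W/m².
Total ΔF = 1.7867 + 0.6030 + 0.0029 = 2.3926 W/m².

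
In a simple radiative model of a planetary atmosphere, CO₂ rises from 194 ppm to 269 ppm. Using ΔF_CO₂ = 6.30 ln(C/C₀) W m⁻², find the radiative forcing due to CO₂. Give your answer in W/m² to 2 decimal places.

CO₂: 6.30 × ln(269/194) = 6.30 × ln(1.38660) = 6.30 × 0.32685 = 2.0592 W/m².

ΔF = 2.06 W/m²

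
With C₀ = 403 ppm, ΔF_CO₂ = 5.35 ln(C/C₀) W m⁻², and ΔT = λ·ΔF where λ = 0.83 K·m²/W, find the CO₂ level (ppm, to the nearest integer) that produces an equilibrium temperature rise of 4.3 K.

Required forcing: ΔF = ΔT/λ = 4.3/0.83 = 5.1807 W/m².
Then ln(C/403) = ΔF/5.35 = 5.1807/5.35 = 0.96836.
So C = 403 × e^0.96836 = 403 × 2.63362 = 1061.35 ppm.

C ≈ 1061 ppm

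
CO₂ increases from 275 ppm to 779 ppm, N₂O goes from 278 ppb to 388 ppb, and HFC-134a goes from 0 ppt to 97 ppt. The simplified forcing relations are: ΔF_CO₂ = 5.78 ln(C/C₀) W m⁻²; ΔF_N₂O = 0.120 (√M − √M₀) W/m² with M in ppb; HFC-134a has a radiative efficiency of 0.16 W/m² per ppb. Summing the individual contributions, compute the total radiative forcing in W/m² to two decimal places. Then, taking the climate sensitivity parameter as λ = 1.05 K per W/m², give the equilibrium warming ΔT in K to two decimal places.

ΔF = 6.40 W/m²; ΔT = 6.72 K

CO₂: 5.78 × ln(779/275) = 5.78 × ln(2.83273) = 5.78 × 1.04124 = 6.0184 W/m².
N₂O: 0.120 × (√388 − √278) = 0.120 × (19.6977 − 16.6733) = 0.120 × 3.0244 = 0.3629 W/m².
HFC-134a: Δ = 97 − 0 = 97 ppt = 0.097 ppb; ΔF = 0.16 × 0.097 = 0.0155 W/m².
Total ΔF = 6.0184 + 0.3629 + 0.0155 = 6.3968 W/m².
ΔT = λ ΔF = 1.05 × 6.40 = 6.7200 K.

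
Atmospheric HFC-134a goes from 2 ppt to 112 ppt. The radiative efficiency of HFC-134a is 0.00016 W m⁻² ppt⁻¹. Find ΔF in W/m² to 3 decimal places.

ΔF = 0.018 W/m²

HFC-134a: ΔF = 0.00016 × (112 − 2) = 0.00016 × 110 = 0.0176 W/m².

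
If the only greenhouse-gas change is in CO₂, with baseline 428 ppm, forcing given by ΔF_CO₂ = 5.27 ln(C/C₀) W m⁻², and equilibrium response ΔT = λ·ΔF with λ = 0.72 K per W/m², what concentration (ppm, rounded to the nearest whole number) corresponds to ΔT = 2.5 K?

C ≈ 827 ppm

Required forcing: ΔF = ΔT/λ = 2.5/0.72 = 3.4722 W/m².
Then ln(C/428) = ΔF/5.27 = 3.4722/5.27 = 0.65886.
So C = 428 × e^0.65886 = 428 × 1.93259 = 827.15 ppm.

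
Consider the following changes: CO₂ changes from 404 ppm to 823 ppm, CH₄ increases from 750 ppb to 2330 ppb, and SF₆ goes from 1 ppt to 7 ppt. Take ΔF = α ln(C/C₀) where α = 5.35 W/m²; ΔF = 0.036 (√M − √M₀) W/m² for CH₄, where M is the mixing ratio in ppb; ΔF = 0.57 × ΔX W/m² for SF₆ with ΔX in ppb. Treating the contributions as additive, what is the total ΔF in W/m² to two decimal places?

ΔF = 4.56 W/m²

CO₂: 5.35 × ln(823/404) = 5.35 × ln(2.03713) = 5.35 × 0.71154 = 3.8067 W/m².
CH₄: 0.036 × (√2330 − √750) = 0.036 × (48.2701 − 27.3861) = 0.036 × 20.8840 = 0.7518 W/m².
SF₆: Δ = 7 − 1 = 6 ppt = 0.006 ppb; ΔF = 0.57 × 0.006 = 0.0034 W/m².
Total ΔF = 3.8067 + 0.7518 + 0.0034 = 4.5619 W/m².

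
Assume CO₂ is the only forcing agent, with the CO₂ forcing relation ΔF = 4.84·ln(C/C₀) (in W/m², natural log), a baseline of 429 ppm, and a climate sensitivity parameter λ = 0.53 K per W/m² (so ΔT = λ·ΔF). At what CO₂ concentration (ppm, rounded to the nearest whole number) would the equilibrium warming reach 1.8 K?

C ≈ 865 ppm

Required forcing: ΔF = ΔT/λ = 1.8/0.53 = 3.3962 W/m².
Then ln(C/429) = ΔF/4.84 = 3.3962/4.84 = 0.70169.
So C = 429 × e^0.70169 = 429 × 2.01716 = 865.36 ppm.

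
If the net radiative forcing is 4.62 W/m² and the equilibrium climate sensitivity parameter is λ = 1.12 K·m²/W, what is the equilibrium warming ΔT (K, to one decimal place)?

ΔT = λ ΔF = 1.12 × 4.62 = 5.1744 K.

ΔT = 5.2 K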